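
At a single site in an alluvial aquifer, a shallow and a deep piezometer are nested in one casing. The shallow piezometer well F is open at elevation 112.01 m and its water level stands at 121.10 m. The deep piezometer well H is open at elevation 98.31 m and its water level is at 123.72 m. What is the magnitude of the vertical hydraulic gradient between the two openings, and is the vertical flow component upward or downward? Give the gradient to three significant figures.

Total head at well F: h = 121.10 m (water level in the standpipe).
Total head at well H: h = 123.72 m.
Δh = h(well F) − h(well H) = 121.10 − 123.72 = -2.62 m.
Vertical separation Δz = 112.01 − 98.31 = 13.70 m.
|i_v| = |Δh| / Δz = 2.62 / 13.70 = 0.191.
Head is higher in the deep piezometer, so vertical flow is upward (discharge condition).

|i_v| ≈ 0.191; vertical flow is upward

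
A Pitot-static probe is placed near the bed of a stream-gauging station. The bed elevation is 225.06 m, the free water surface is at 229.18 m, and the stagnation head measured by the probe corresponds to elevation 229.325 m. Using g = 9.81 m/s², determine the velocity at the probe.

Near the bed, under hydrostatic conditions, the piezometric head (z + ψ) equals the free-surface elevation, 229.18 m.
Velocity head = total − piezometric = 229.325 − 229.18 = 0.145 m.
v = √(2g·h_v) = √(2 × 9.81 × 0.145) = 1.69 m/s.

v ≈ 1.69 m/s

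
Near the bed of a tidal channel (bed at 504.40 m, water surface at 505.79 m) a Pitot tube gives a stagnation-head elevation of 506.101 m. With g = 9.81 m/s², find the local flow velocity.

Near the bed, under hydrostatic conditions, the piezometric head (z + ψ) equals the free-surface elevation, 505.79 m.
Velocity head = total − piezometric = 506.101 − 505.79 = 0.311 m.
v = √(2g·h_v) = √(2 × 9.81 × 0.311) = 2.47 m/s.

v ≈ 2.47 m/s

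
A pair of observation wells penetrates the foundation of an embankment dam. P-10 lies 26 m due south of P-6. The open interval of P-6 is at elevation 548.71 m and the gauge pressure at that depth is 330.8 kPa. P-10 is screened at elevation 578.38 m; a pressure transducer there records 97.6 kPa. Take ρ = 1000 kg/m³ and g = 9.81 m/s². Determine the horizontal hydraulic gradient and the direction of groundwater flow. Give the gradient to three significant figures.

Pressure head at P-6: ψ = P/(ρg) = 330.8×1000 / (1000 × 9.81) = 33.72 m.
Total head at P-6: h = z + ψ = 548.71 + 33.72 = 582.43 m.
Pressure head at P-10: ψ = P/(ρg) = 97.6×1000 / (1000 × 9.81) = 9.95 m.
Total head at P-10: h = z + ψ = 578.38 + 9.95 = 588.33 m.
Head difference: h(P-6) − h(P-10) = 582.43 − 588.33 = -5.90 m.
Hydraulic gradient: i = |Δh| / L = 5.90 / 26 = 0.227.
Flow is from higher to lower head: from P-10 toward P-6, i.e. toward the north.

i ≈ 0.227; groundwater flows toward the north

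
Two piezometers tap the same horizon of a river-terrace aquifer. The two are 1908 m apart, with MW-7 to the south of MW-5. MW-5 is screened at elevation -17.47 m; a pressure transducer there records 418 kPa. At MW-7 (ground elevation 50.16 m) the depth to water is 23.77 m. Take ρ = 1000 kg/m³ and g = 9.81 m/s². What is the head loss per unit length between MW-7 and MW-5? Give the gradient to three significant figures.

i ≈ 0.000655 m/m

Pressure head at MW-5: ψ = P/(ρg) = 418×1000 / (1000 × 9.81) = 42.61 m.
Total head at MW-5: h = z + ψ = -17.47 + 42.61 = 25.14 m.
Total head at MW-7: h = 50.16 − 23.77 = 26.39 m.
Head difference: h(MW-5) − h(MW-7) = 25.14 − 26.39 = -1.25 m.
Hydraulic gradient: i = |Δh| / L = 1.25 / 1908 = 0.000655.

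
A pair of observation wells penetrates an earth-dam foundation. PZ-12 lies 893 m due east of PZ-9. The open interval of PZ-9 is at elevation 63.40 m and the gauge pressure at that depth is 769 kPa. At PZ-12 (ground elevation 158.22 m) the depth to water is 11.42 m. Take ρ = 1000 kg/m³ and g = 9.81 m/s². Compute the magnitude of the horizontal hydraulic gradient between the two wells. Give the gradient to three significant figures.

i ≈ 0.00561

Pressure head at PZ-9: ψ = P/(ρg) = 769×1000 / (1000 × 9.81) = 78.39 m.
Total head at PZ-9: h = z + ψ = 63.40 + 78.39 = 141.79 m.
Total head at PZ-12: h = 158.22 − 11.42 = 146.80 m.
Head difference: h(PZ-9) − h(PZ-12) = 141.79 − 146.80 = -5.01 m.
Hydraulic gradient: i = |Δh| / L = 5.01 / 893 = 0.00561.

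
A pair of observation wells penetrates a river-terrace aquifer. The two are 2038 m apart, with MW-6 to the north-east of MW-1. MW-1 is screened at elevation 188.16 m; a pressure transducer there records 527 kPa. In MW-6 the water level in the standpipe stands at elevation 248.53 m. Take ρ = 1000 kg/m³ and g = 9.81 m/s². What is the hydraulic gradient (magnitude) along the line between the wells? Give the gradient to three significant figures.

Pressure head at MW-1: ψ = P/(ρg) = 527×1000 / (1000 × 9.81) = 53.72 m.
Total head at MW-1: h = z + ψ = 188.16 + 53.72 = 241.88 m.
Total head at MW-6: h = 248.53 m (water level in the piezometer is the total head).
Head difference: h(MW-1) − h(MW-6) = 241.88 − 248.53 = -6.65 m.
Hydraulic gradient: i = |Δh| / L = 6.65 / 2038 = 0.00326.

i ≈ 0.00326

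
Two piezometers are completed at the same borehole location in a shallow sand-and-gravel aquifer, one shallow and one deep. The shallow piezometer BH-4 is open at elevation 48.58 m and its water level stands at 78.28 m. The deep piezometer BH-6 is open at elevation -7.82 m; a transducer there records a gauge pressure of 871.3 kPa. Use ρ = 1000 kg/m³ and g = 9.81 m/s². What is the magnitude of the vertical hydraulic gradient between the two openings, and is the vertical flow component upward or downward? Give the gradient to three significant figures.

Total head at BH-4: h = 78.28 m (water level in the standpipe).
Pressure head at BH-6: ψ = P/(ρg) = 871.3×1000 / (1000 × 9.81) = 88.82 m.
Total head at BH-6: h = z + ψ = -7.82 + 88.82 = 81.00 m.
Δh = h(BH-4) − h(BH-6) = 78.28 − 81.00 = -2.72 m.
Vertical separation Δz = 48.58 − (-7.82) = 56.40 m.
|i_v| = |Δh| / Δz = 2.72 / 56.40 = 0.0482.
Head is higher in the deep piezometer, so vertical flow is upward (discharge condition).

|i_v| ≈ 0.0482; vertical flow is upward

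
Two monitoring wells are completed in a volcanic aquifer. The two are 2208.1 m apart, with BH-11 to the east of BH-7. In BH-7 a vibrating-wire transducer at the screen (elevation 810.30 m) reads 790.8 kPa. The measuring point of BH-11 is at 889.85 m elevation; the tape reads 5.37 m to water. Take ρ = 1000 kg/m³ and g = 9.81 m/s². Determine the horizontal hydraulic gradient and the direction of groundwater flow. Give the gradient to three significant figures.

i ≈ 0.00291; groundwater flows toward the east

Pressure head at BH-7: ψ = P/(ρg) = 790.8×1000 / (1000 × 9.81) = 80.61 m.
Total head at BH-7: h = z + ψ = 810.30 + 80.61 = 890.91 m.
Total head at BH-11: h = 889.85 − 5.37 = 884.48 m.
Head difference: h(BH-7) − h(BH-11) = 890.91 − 884.48 = 6.43 m.
Hydraulic gradient: i = |Δh| / L = 6.43 / 2208.1 = 0.00291.
Flow is from higher to lower head: from BH-7 toward BH-11, i.e. toward the east.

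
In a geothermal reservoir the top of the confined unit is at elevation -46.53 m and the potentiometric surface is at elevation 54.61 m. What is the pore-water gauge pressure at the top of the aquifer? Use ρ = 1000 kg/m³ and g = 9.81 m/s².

P ≈ 992 kPa

Pressure head at the aquifer top: ψ = h − z = 54.61 − (-46.53) = 101.14 m.
P = ρgψ = 1000 × 9.81 × 101.14 = 992183 Pa ≈ 992 kPa.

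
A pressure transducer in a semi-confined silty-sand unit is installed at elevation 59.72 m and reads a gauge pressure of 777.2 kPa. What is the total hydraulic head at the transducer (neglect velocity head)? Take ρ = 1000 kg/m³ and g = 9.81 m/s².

ψ = P/(ρg) = 777.2×1000 / (1000 × 9.81) = 79.23 m.
h = z + ψ = 59.72 + 79.23 = 138.95 m.

h ≈ 138.95 m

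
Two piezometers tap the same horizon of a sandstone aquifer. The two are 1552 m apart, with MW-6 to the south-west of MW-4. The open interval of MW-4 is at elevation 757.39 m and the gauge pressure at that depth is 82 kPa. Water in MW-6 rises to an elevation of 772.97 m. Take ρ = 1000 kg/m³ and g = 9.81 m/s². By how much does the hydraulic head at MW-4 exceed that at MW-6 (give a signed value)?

Pressure head at MW-4: ψ = P/(ρg) = 82×1000 / (1000 × 9.81) = 8.36 m.
Total head at MW-4: h = z + ψ = 757.39 + 8.36 = 765.75 m.
Total head at MW-6: h = 772.97 m (water level in the piezometer is the total head).
Head difference: h(MW-4) − h(MW-6) = 765.75 − 772.97 = -7.22 m.

Δh ≈ -7.22 m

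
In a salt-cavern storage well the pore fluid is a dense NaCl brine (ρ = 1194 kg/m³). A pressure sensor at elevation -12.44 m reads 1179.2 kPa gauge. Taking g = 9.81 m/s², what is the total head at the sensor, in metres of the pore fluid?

ψ = P/(ρg) = 1179.2×1000 / (1194 × 9.81) = 100.67 m.
h = z + ψ = -12.44 + 100.67 = 88.23 m.

h ≈ 88.23 m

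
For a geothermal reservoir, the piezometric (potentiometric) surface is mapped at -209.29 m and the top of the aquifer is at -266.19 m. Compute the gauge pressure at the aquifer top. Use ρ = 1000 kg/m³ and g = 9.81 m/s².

Pressure head at the aquifer top: ψ = h − z = -209.29 − (-266.19) = 56.90 m.
P = ρgψ = 1000 × 9.81 × 56.90 = 558189 Pa ≈ 558 kPa.

P ≈ 558 kPa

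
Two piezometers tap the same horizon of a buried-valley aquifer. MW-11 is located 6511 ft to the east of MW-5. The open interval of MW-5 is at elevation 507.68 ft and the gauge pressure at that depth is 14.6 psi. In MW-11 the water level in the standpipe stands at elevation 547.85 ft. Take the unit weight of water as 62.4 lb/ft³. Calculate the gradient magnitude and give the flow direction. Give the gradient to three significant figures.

Pressure head at MW-5: ψ = 144·P/γ = 144 × 14.6 / 62.4 = 33.69 ft.
Total head at MW-5: h = z + ψ = 507.68 + 33.69 = 541.37 ft.
Total head at MW-11: h = 547.85 ft (water level in the piezometer is the total head).
Head difference: h(MW-5) − h(MW-11) = 541.37 − 547.85 = -6.48 ft.
Hydraulic gradient: i = |Δh| / L = 6.48 / 6511 = 0.000995.
Flow is from higher to lower head: from MW-11 toward MW-5, i.e. toward the west.

i ≈ 0.000995; groundwater flows toward the west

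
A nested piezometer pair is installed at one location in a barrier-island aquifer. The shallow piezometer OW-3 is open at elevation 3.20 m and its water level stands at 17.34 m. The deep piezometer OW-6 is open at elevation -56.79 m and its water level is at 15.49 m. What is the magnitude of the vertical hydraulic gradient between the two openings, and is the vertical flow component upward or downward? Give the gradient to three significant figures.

Total head at OW-3: h = 17.34 m (water level in the standpipe).
Total head at OW-6: h = 15.49 m.
Δh = h(OW-3) − h(OW-6) = 17.34 − 15.49 = 1.85 m.
Vertical separation Δz = 3.20 − (-56.79) = 59.99 m.
|i_v| = |Δh| / Δz = 1.85 / 59.99 = 0.0308.
Head is higher in the shallow piezometer, so vertical flow is downward (recharge condition).

|i_v| ≈ 0.0308; vertical flow is downward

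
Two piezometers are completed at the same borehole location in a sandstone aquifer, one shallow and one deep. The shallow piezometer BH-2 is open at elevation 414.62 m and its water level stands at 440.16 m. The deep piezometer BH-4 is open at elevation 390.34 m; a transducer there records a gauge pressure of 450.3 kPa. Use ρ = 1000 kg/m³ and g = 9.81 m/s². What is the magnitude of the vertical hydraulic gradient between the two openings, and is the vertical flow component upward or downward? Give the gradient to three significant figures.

Total head at BH-2: h = 440.16 m (water level in the standpipe).
Pressure head at BH-4: ψ = P/(ρg) = 450.3×1000 / (1000 × 9.81) = 45.90 m.
Total head at BH-4: h = z + ψ = 390.34 + 45.90 = 436.24 m.
Δh = h(BH-2) − h(BH-4) = 440.16 − 436.24 = 3.92 m.
Vertical separation Δz = 414.62 − 390.34 = 24.28 m.
|i_v| = |Δh| / Δz = 3.92 / 24.28 = 0.161.
Head is higher in the shallow piezometer, so vertical flow is downward (recharge condition).

|i_v| ≈ 0.161; vertical flow is downward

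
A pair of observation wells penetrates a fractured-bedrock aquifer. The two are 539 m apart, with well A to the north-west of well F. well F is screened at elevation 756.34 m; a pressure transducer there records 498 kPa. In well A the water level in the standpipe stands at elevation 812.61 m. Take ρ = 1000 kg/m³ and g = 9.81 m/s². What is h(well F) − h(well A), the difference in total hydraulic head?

Pressure head at well F: ψ = P/(ρg) = 498×1000 / (1000 × 9.81) = 50.76 m.
Total head at well F: h = z + ψ = 756.34 + 50.76 = 807.10 m.
Total head at well A: h = 812.61 m (water level in the piezometer is the total head).
Head difference: h(well F) − h(well A) = 807.10 − 812.61 = -5.51 m.

Δh ≈ -5.51 m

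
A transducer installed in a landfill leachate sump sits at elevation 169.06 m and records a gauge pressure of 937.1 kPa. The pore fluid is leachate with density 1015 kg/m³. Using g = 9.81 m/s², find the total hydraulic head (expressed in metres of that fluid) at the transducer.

ψ = P/(ρg) = 937.1×1000 / (1015 × 9.81) = 94.11 m.
h = z + ψ = 169.06 + 94.11 = 263.17 m.

h ≈ 263.17 m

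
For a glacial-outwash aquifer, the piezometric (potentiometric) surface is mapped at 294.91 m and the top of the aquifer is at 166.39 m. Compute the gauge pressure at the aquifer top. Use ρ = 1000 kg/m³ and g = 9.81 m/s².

P ≈ 1260 kPa

Pressure head at the aquifer top: ψ = h − z = 294.91 − 166.39 = 128.52 m.
P = ρgψ = 1000 × 9.81 × 128.52 = 1260781 Pa ≈ 1260 kPa.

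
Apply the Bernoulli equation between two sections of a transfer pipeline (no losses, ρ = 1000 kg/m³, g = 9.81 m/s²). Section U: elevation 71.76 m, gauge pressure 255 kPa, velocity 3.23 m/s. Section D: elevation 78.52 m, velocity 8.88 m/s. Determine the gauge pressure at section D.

P₂ ≈ 154 kPa

Pressure head at U: ψ₁ = P₁/(ρg) = 255×1000 / (1000 × 9.81) = 25.99 m.
Velocity heads: v₁²/2g = 3.23²/19.62 = 0.532 m; v₂²/2g = 8.88²/19.62 = 4.019 m.
Total head H = z₁ + ψ₁ + v₁²/2g = 71.76 + 25.99 + 0.532 = 98.28 m.
ψ₂ = H − z₂ − v₂²/2g = 98.28 − 78.52 − 4.019 = 15.74 m.
P₂ = ρgψ₂ = 1000 × 9.81 × 15.74 ≈ 154 kPa.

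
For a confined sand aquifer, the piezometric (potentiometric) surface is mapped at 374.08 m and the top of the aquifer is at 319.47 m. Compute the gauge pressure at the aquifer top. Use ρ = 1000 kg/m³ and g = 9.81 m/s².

P ≈ 536 kPa

Pressure head at the aquifer top: ψ = h − z = 374.08 − 319.47 = 54.61 m.
P = ρgψ = 1000 × 9.81 × 54.61 = 535724 Pa ≈ 536 kPa.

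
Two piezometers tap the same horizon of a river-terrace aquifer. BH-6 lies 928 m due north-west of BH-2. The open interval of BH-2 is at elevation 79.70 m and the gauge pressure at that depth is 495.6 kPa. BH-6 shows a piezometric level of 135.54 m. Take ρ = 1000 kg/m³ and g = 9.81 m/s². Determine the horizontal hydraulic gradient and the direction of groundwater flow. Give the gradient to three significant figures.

Pressure head at BH-2: ψ = P/(ρg) = 495.6×1000 / (1000 × 9.81) = 50.52 m.
Total head at BH-2: h = z + ψ = 79.70 + 50.52 = 130.22 m.
Total head at BH-6: h = 135.54 m (water level in the piezometer is the total head).
Head difference: h(BH-2) − h(BH-6) = 130.22 − 135.54 = -5.32 m.
Hydraulic gradient: i = |Δh| / L = 5.32 / 928 = 0.00573.
Flow is from higher to lower head: from BH-6 toward BH-2, i.e. toward the south-east.

i ≈ 0.00573; groundwater flows toward the south-east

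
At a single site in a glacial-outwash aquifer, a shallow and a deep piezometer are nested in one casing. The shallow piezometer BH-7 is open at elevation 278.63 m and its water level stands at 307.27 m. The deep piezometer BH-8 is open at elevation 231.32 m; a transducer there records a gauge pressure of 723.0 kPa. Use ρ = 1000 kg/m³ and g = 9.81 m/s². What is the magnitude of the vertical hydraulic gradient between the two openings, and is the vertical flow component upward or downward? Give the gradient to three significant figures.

Total head at BH-7: h = 307.27 m (water level in the standpipe).
Pressure head at BH-8: ψ = P/(ρg) = 723.0×1000 / (1000 × 9.81) = 73.70 m.
Total head at BH-8: h = z + ψ = 231.32 + 73.70 = 305.02 m.
Δh = h(BH-7) − h(BH-8) = 307.27 − 305.02 = 2.25 m.
Vertical separation Δz = 278.63 − 231.32 = 47.31 m.
|i_v| = |Δh| / Δz = 2.25 / 47.31 = 0.0476.
Head is higher in the shallow piezometer, so vertical flow is downward (recharge condition).

|i_v| ≈ 0.0476; vertical flow is downward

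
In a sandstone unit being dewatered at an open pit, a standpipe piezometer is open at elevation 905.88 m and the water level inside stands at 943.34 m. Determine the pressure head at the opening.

ψ ≈ 37.46 m

Total head h = 943.34 m (the water-surface elevation in the piezometer).
Pressure head ψ = h − z = 943.34 − 905.88 = 37.46 m.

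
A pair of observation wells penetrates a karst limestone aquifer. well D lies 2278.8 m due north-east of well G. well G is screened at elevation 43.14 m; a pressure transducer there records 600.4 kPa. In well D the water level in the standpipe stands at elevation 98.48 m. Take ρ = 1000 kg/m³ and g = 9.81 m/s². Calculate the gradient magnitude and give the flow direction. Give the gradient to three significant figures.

Pressure head at well G: ψ = P/(ρg) = 600.4×1000 / (1000 × 9.81) = 61.20 m.
Total head at well G: h = z + ψ = 43.14 + 61.20 = 104.34 m.
Total head at well D: h = 98.48 m (water level in the piezometer is the total head).
Head difference: h(well G) − h(well D) = 104.34 − 98.48 = 5.86 m.
Hydraulic gradient: i = |Δh| / L = 5.86 / 2278.8 = 0.00257.
Flow is from higher to lower head: from well G toward well D, i.e. toward the north-east.

i ≈ 0.00257; groundwater flows toward the north-east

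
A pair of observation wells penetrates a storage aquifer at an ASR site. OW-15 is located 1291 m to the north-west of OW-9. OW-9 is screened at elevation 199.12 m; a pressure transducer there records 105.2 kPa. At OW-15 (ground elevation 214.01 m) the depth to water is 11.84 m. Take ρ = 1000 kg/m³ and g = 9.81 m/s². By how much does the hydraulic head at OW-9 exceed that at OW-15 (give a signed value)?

Δh ≈ 7.67 m

Pressure head at OW-9: ψ = P/(ρg) = 105.2×1000 / (1000 × 9.81) = 10.72 m.
Total head at OW-9: h = z + ψ = 199.12 + 10.72 = 209.84 m.
Total head at OW-15: h = 214.01 − 11.84 = 202.17 m.
Head difference: h(OW-9) − h(OW-15) = 209.84 − 202.17 = 7.67 m.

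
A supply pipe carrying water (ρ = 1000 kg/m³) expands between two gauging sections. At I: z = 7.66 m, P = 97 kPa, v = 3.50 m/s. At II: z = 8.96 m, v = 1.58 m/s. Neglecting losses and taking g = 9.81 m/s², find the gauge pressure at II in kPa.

P₂ ≈ 89.1 kPa

Pressure head at I: ψ₁ = P₁/(ρg) = 97×1000 / (1000 × 9.81) = 9.89 m.
Velocity heads: v₁²/2g = 3.50²/19.62 = 0.624 m; v₂²/2g = 1.58²/19.62 = 0.127 m.
Total head H = z₁ + ψ₁ + v₁²/2g = 7.66 + 9.89 + 0.624 = 18.17 m.
ψ₂ = H − z₂ − v₂²/2g = 18.17 − 8.96 − 0.127 = 9.08 m.
P₂ = ρgψ₂ = 1000 × 9.81 × 9.08 ≈ 89.1 kPa.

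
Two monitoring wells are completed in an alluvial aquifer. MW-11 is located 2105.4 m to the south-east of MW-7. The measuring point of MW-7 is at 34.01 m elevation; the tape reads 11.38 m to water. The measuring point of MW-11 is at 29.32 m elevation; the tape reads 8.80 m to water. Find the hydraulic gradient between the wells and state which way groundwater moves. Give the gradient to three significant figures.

Total head at MW-7: h = 34.01 − 11.38 = 22.63 m.
Total head at MW-11: h = 29.32 − 8.80 = 20.52 m.
Head difference: h(MW-7) − h(MW-11) = 22.63 − 20.52 = 2.11 m.
Hydraulic gradient: i = |Δh| / L = 2.11 / 2105.4 = 0.00100.
Flow is from higher to lower head: from MW-7 toward MW-11, i.e. toward the south-east.

i ≈ 0.00100; groundwater flows toward the south-east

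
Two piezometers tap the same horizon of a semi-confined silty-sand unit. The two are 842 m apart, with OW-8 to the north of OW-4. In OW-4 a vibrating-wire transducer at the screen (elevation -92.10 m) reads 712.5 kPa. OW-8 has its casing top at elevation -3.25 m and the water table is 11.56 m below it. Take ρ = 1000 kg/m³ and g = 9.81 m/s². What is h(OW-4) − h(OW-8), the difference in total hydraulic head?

Pressure head at OW-4: ψ = P/(ρg) = 712.5×1000 / (1000 × 9.81) = 72.63 m.
Total head at OW-4: h = z + ψ = -92.10 + 72.63 = -19.47 m.
Total head at OW-8: h = -3.25 − 11.56 = -14.81 m.
Head difference: h(OW-4) − h(OW-8) = -19.47 − (-14.81) = -4.66 m.

Δh ≈ -4.66 m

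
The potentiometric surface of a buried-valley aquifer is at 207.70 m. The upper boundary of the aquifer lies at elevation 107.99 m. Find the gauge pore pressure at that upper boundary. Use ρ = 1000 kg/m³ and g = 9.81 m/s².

Pressure head at the aquifer top: ψ = h − z = 207.70 − 107.99 = 99.71 m.
P = ρgψ = 1000 × 9.81 × 99.71 = 978155 Pa ≈ 978 kPa.

P ≈ 978 kPa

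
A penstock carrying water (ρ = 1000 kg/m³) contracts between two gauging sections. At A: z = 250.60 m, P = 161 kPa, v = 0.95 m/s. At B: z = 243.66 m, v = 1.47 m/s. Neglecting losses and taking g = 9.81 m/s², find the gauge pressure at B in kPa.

P₂ ≈ 228 kPa

Pressure head at A: ψ₁ = P₁/(ρg) = 161×1000 / (1000 × 9.81) = 16.41 m.
Velocity heads: v₁²/2g = 0.95²/19.62 = 0.046 m; v₂²/2g = 1.47²/19.62 = 0.110 m.
Total head H = z₁ + ψ₁ + v₁²/2g = 250.60 + 16.41 + 0.046 = 267.06 m.
ψ₂ = H − z₂ − v₂²/2g = 267.06 − 243.66 − 0.110 = 23.29 m.
P₂ = ρgψ₂ = 1000 × 9.81 × 23.29 ≈ 228 kPa.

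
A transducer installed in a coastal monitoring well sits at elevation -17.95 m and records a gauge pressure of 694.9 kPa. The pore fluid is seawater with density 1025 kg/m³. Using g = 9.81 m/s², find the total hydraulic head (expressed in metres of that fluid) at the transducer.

ψ = P/(ρg) = 694.9×1000 / (1025 × 9.81) = 69.11 m.
h = z + ψ = -17.95 + 69.11 = 51.16 m.

h ≈ 51.16 m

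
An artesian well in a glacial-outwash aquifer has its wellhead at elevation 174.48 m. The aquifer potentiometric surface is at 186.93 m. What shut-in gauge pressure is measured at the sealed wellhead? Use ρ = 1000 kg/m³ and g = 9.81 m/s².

P ≈ 122 kPa

Head above the cap: Δh = 186.93 − 174.48 = 12.45 m.
P = ρgΔh = 1000 × 9.81 × 12.45 = 122134 Pa ≈ 122 kPa.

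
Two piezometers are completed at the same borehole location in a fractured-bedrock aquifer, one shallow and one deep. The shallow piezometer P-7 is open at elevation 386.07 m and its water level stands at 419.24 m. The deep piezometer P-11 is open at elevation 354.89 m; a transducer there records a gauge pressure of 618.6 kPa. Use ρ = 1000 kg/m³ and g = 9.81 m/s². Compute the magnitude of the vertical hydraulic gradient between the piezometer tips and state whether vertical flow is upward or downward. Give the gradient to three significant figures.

Total head at P-7: h = 419.24 m (water level in the standpipe).
Pressure head at P-11: ψ = P/(ρg) = 618.6×1000 / (1000 × 9.81) = 63.06 m.
Total head at P-11: h = z + ψ = 354.89 + 63.06 = 417.95 m.
Δh = h(P-7) − h(P-11) = 419.24 − 417.95 = 1.29 m.
Vertical separation Δz = 386.07 − 354.89 = 31.18 m.
|i_v| = |Δh| / Δz = 1.29 / 31.18 = 0.0414.
Head is higher in the shallow piezometer, so vertical flow is downward (recharge condition).

|i_v| ≈ 0.0414; vertical flow is downward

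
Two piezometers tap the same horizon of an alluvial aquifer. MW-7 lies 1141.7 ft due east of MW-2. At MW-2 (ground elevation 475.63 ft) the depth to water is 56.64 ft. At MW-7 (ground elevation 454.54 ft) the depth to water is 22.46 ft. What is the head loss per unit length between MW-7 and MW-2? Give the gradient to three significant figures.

i ≈ 0.0115 ft/ft

Total head at MW-2: h = 475.63 − 56.64 = 418.99 ft.
Total head at MW-7: h = 454.54 − 22.46 = 432.08 ft.
Head difference: h(MW-2) − h(MW-7) = 418.99 − 432.08 = -13.09 ft.
Hydraulic gradient: i = |Δh| / L = 13.09 / 1141.7 = 0.0115.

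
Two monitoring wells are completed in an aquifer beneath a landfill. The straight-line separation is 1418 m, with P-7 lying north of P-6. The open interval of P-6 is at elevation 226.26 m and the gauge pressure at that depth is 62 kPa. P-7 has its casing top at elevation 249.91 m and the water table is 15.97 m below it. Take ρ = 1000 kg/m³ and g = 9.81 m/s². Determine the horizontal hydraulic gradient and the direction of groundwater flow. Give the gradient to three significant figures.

Pressure head at P-6: ψ = P/(ρg) = 62×1000 / (1000 × 9.81) = 6.32 m.
Total head at P-6: h = z + ψ = 226.26 + 6.32 = 232.58 m.
Total head at P-7: h = 249.91 − 15.97 = 233.94 m.
Head difference: h(P-6) − h(P-7) = 232.58 − 233.94 = -1.36 m.
Hydraulic gradient: i = |Δh| / L = 1.36 / 1418 = 0.000959.
Flow is from higher to lower head: from P-7 toward P-6, i.e. toward the south.

i ≈ 0.000959; groundwater flows toward the south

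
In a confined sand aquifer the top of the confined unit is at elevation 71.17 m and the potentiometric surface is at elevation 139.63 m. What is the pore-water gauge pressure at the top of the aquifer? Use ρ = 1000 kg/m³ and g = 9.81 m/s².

P ≈ 672 kPa

Pressure head at the aquifer top: ψ = h − z = 139.63 − 71.17 = 68.46 m.
P = ρgψ = 1000 × 9.81 × 68.46 = 671593 Pa ≈ 672 kPa.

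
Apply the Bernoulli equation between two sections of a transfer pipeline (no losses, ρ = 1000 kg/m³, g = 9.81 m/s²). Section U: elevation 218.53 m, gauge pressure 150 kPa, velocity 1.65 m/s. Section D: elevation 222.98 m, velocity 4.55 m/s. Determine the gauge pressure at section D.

Pressure head at U: ψ₁ = P₁/(ρg) = 150×1000 / (1000 × 9.81) = 15.29 m.
Velocity heads: v₁²/2g = 1.65²/19.62 = 0.139 m; v₂²/2g = 4.55²/19.62 = 1.055 m.
Total head H = z₁ + ψ₁ + v₁²/2g = 218.53 + 15.29 + 0.139 = 233.96 m.
ψ₂ = H − z₂ − v₂²/2g = 233.96 − 222.98 − 1.055 = 9.93 m.
P₂ = ρgψ₂ = 1000 × 9.81 × 9.93 ≈ 97.4 kPa.

P₂ ≈ 97.4 kPa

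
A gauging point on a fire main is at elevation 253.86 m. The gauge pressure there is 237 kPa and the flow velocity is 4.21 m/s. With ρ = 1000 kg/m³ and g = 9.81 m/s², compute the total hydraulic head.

Pressure head ψ = P/(ρg) = 237×1000 / (1000 × 9.81) = 24.16 m.
Velocity head = v²/(2g) = 4.21² / (2 × 9.81) = 0.903 m.
h = z + ψ + v²/(2g) = 253.86 + 24.16 + 0.903 = 278.92 m.

h ≈ 278.92 m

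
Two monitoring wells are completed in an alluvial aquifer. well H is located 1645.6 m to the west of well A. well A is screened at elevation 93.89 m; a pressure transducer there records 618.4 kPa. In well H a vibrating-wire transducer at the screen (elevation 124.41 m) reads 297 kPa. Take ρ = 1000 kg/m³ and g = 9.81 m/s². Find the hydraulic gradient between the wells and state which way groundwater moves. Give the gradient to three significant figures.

i ≈ 0.00136; groundwater flows toward the west

Pressure head at well A: ψ = P/(ρg) = 618.4×1000 / (1000 × 9.81) = 63.04 m.
Total head at well A: h = z + ψ = 93.89 + 63.04 = 156.93 m.
Pressure head at well H: ψ = P/(ρg) = 297×1000 / (1000 × 9.81) = 30.28 m.
Total head at well H: h = z + ψ = 124.41 + 30.28 = 154.69 m.
Head difference: h(well A) − h(well H) = 156.93 − 154.69 = 2.24 m.
Hydraulic gradient: i = |Δh| / L = 2.24 / 1645.6 = 0.00136.
Flow is from higher to lower head: from well A toward well H, i.e. toward the west.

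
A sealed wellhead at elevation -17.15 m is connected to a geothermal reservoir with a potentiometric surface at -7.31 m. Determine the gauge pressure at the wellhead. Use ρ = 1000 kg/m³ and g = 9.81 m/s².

P ≈ 96.5 kPa

Head above the cap: Δh = -7.31 − (-17.15) = 9.84 m.
P = ρgΔh = 1000 × 9.81 × 9.84 = 96530 Pa ≈ 96.5 kPa.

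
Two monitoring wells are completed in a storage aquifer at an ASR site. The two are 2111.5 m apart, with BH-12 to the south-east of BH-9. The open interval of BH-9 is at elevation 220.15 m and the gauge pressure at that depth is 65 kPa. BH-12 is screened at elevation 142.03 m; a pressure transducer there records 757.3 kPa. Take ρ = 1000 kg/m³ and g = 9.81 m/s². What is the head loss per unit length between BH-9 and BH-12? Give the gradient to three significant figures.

i ≈ 0.00358 m/m

Pressure head at BH-9: ψ = P/(ρg) = 65×1000 / (1000 × 9.81) = 6.63 m.
Total head at BH-9: h = z + ψ = 220.15 + 6.63 = 226.78 m.
Pressure head at BH-12: ψ = P/(ρg) = 757.3×1000 / (1000 × 9.81) = 77.20 m.
Total head at BH-12: h = z + ψ = 142.03 + 77.20 = 219.23 m.
Head difference: h(BH-9) − h(BH-12) = 226.78 − 219.23 = 7.55 m.
Hydraulic gradient: i = |Δh| / L = 7.55 / 2111.5 = 0.00358.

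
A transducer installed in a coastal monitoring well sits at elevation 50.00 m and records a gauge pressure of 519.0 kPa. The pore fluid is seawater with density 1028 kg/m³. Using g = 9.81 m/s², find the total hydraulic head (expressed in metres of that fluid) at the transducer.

h ≈ 101.46 m

ψ = P/(ρg) = 519.0×1000 / (1028 × 9.81) = 51.46 m.
h = z + ψ = 50.00 + 51.46 = 101.46 m.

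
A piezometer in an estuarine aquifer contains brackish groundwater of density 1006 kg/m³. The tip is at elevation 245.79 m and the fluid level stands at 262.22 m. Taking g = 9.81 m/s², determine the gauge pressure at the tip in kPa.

P ≈ 162 kPa

Pressure head ψ = h − z = 262.22 − 245.79 = 16.43 m.
P = ρgψ = 1006 × 9.81 × 16.43 = 162145 Pa ≈ 162 kPa.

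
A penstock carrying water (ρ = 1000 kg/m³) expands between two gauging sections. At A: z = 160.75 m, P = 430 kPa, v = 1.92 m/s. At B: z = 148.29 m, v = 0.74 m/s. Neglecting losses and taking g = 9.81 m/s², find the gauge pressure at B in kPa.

Pressure head at A: ψ₁ = P₁/(ρg) = 430×1000 / (1000 × 9.81) = 43.83 m.
Velocity heads: v₁²/2g = 1.92²/19.62 = 0.188 m; v₂²/2g = 0.74²/19.62 = 0.028 m.
Total head H = z₁ + ψ₁ + v₁²/2g = 160.75 + 43.83 + 0.188 = 204.77 m.
ψ₂ = H − z₂ − v₂²/2g = 204.77 − 148.29 − 0.028 = 56.45 m.
P₂ = ρgψ₂ = 1000 × 9.81 × 56.45 ≈ 554 kPa.

P₂ ≈ 554 kPa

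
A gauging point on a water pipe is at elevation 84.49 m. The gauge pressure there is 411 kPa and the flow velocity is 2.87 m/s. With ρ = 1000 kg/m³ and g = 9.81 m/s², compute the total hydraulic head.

Pressure head ψ = P/(ρg) = 411×1000 / (1000 × 9.81) = 41.90 m.
Velocity head = v²/(2g) = 2.87² / (2 × 9.81) = 0.420 m.
h = z + ψ + v²/(2g) = 84.49 + 41.90 + 0.420 = 126.81 m.

h ≈ 126.81 m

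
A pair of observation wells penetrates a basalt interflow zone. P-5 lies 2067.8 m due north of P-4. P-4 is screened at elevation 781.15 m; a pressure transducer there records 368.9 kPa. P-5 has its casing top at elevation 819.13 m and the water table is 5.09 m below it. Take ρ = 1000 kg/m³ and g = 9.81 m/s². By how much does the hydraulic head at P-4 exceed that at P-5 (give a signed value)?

Δh ≈ 4.71 m

Pressure head at P-4: ψ = P/(ρg) = 368.9×1000 / (1000 × 9.81) = 37.60 m.
Total head at P-4: h = z + ψ = 781.15 + 37.60 = 818.75 m.
Total head at P-5: h = 819.13 − 5.09 = 814.04 m.
Head difference: h(P-4) − h(P-5) = 818.75 − 814.04 = 4.71 m.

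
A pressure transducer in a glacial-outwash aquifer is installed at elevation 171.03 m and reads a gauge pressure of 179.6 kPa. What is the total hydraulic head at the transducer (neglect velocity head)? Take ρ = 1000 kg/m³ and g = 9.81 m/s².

ψ = P/(ρg) = 179.6×1000 / (1000 × 9.81) = 18.31 m.
h = z + ψ = 171.03 + 18.31 = 189.34 m.

h ≈ 189.34 m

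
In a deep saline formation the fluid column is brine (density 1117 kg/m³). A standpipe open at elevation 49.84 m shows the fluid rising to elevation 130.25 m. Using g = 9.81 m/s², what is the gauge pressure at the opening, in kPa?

Pressure head ψ = h − z = 130.25 − 49.84 = 80.41 m.
P = ρgψ = 1117 × 9.81 × 80.41 = 881114 Pa ≈ 881 kPa.

P ≈ 881 kPa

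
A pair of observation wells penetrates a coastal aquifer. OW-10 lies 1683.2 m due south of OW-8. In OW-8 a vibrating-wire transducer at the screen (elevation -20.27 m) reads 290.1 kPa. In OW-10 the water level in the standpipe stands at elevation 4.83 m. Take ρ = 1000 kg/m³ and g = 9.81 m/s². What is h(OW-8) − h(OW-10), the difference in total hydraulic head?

Δh ≈ 4.47 m

Pressure head at OW-8: ψ = P/(ρg) = 290.1×1000 / (1000 × 9.81) = 29.57 m.
Total head at OW-8: h = z + ψ = -20.27 + 29.57 = 9.30 m.
Total head at OW-10: h = 4.83 m (water level in the piezometer is the total head).
Head difference: h(OW-8) − h(OW-10) = 9.30 − 4.83 = 4.47 m.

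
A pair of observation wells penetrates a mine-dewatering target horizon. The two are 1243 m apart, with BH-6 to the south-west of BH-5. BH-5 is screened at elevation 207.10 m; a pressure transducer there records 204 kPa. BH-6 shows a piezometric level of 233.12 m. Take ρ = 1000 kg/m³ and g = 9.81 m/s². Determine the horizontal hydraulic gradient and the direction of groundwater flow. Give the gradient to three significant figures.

Pressure head at BH-5: ψ = P/(ρg) = 204×1000 / (1000 × 9.81) = 20.80 m.
Total head at BH-5: h = z + ψ = 207.10 + 20.80 = 227.90 m.
Total head at BH-6: h = 233.12 m (water level in the piezometer is the total head).
Head difference: h(BH-5) − h(BH-6) = 227.90 − 233.12 = -5.22 m.
Hydraulic gradient: i = |Δh| / L = 5.22 / 1243 = 0.00420.
Flow is from higher to lower head: from BH-6 toward BH-5, i.e. toward the north-east.

i ≈ 0.00420; groundwater flows toward the north-east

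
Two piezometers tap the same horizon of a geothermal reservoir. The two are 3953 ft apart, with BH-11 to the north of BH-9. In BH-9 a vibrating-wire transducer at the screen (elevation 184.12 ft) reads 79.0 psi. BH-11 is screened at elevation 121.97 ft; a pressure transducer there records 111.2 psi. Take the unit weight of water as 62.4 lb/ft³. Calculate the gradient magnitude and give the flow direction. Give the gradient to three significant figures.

i ≈ 0.00308; groundwater flows toward the south

Pressure head at BH-9: ψ = 144·P/γ = 144 × 79.0 / 62.4 = 182.31 ft.
Total head at BH-9: h = z + ψ = 184.12 + 182.31 = 366.43 ft.
Pressure head at BH-11: ψ = 144·P/γ = 144 × 111.2 / 62.4 = 256.62 ft.
Total head at BH-11: h = z + ψ = 121.97 + 256.62 = 378.59 ft.
Head difference: h(BH-9) − h(BH-11) = 366.43 − 378.59 = -12.16 ft.
Hydraulic gradient: i = |Δh| / L = 12.16 / 3953 = 0.00308.
Flow is from higher to lower head: from BH-11 toward BH-9, i.e. toward the south.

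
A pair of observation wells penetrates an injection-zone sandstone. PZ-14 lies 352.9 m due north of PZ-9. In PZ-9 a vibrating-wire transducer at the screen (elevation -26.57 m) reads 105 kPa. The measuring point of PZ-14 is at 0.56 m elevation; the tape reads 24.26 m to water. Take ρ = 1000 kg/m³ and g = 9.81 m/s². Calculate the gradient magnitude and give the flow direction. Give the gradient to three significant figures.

Pressure head at PZ-9: ψ = P/(ρg) = 105×1000 / (1000 × 9.81) = 10.70 m.
Total head at PZ-9: h = z + ψ = -26.57 + 10.70 = -15.87 m.
Total head at PZ-14: h = 0.56 − 24.26 = -23.70 m.
Head difference: h(PZ-9) − h(PZ-14) = -15.87 − (-23.70) = 7.83 m.
Hydraulic gradient: i = |Δh| / L = 7.83 / 352.9 = 0.0222.
Flow is from higher to lower head: from PZ-9 toward PZ-14, i.e. toward the north.

i ≈ 0.0222; groundwater flows toward the north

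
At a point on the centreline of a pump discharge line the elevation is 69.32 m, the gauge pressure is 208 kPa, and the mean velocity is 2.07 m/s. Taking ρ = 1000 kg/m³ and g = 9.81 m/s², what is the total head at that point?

Pressure head ψ = P/(ρg) = 208×1000 / (1000 × 9.81) = 21.20 m.
Velocity head = v²/(2g) = 2.07² / (2 × 9.81) = 0.218 m.
h = z + ψ + v²/(2g) = 69.32 + 21.20 + 0.218 = 90.74 m.

h ≈ 90.74 m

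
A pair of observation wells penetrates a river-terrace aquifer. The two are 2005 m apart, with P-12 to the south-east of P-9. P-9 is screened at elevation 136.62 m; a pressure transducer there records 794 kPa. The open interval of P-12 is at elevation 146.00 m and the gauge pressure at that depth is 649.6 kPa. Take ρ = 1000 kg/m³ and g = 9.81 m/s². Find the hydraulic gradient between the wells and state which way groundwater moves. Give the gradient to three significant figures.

i ≈ 0.00266; groundwater flows toward the south-east

Pressure head at P-9: ψ = P/(ρg) = 794×1000 / (1000 × 9.81) = 80.94 m.
Total head at P-9: h = z + ψ = 136.62 + 80.94 = 217.56 m.
Pressure head at P-12: ψ = P/(ρg) = 649.6×1000 / (1000 × 9.81) = 66.22 m.
Total head at P-12: h = z + ψ = 146.00 + 66.22 = 212.22 m.
Head difference: h(P-9) − h(P-12) = 217.56 − 212.22 = 5.34 m.
Hydraulic gradient: i = |Δh| / L = 5.34 / 2005 = 0.00266.
Flow is from higher to lower head: from P-9 toward P-12, i.e. toward the south-east.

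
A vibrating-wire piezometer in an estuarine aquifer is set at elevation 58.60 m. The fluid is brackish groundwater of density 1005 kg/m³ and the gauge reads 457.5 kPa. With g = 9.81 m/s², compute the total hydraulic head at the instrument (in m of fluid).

ψ = P/(ρg) = 457.5×1000 / (1005 × 9.81) = 46.40 m.
h = z + ψ = 58.60 + 46.40 = 105.00 m.

h ≈ 105.00 m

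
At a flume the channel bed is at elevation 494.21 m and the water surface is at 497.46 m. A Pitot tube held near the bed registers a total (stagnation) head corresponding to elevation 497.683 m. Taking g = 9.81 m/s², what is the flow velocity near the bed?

Near the bed, under hydrostatic conditions, the piezometric head (z + ψ) equals the free-surface elevation, 497.46 m.
Velocity head = total − piezometric = 497.683 − 497.46 = 0.223 m.
v = √(2g·h_v) = √(2 × 9.81 × 0.223) = 2.09 m/s.

v ≈ 2.09 m/s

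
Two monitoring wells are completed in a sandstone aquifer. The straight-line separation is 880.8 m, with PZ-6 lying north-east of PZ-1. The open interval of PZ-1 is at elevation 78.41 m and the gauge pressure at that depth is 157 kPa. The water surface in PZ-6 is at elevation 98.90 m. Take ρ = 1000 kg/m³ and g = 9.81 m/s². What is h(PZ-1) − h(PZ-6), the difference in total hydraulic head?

Δh ≈ -4.49 m

Pressure head at PZ-1: ψ = P/(ρg) = 157×1000 / (1000 × 9.81) = 16.00 m.
Total head at PZ-1: h = z + ψ = 78.41 + 16.00 = 94.41 m.
Total head at PZ-6: h = 98.90 m (water level in the piezometer is the total head).
Head difference: h(PZ-1) − h(PZ-6) = 94.41 − 98.90 = -4.49 m.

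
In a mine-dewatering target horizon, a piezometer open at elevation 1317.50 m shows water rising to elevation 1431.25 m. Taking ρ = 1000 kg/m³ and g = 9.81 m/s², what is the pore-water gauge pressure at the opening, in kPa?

Pressure head ψ = h − z = 1431.25 − 1317.50 = 113.75 m.
P = ρgψ = 1000 × 9.81 × 113.75 = 1115888 Pa ≈ 1120 kPa.

P ≈ 1120 kPa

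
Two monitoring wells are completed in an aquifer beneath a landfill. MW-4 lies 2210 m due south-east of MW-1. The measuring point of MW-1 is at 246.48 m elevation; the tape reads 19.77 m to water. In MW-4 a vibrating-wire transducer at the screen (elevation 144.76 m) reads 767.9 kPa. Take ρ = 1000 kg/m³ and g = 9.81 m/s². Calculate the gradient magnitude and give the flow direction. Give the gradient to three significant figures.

Total head at MW-1: h = 246.48 − 19.77 = 226.71 m.
Pressure head at MW-4: ψ = P/(ρg) = 767.9×1000 / (1000 × 9.81) = 78.28 m.
Total head at MW-4: h = z + ψ = 144.76 + 78.28 = 223.04 m.
Head difference: h(MW-1) − h(MW-4) = 226.71 − 223.04 = 3.67 m.
Hydraulic gradient: i = |Δh| / L = 3.67 / 2210 = 0.00166.
Flow is from higher to lower head: from MW-1 toward MW-4, i.e. toward the south-east.

i ≈ 0.00166; groundwater flows toward the south-east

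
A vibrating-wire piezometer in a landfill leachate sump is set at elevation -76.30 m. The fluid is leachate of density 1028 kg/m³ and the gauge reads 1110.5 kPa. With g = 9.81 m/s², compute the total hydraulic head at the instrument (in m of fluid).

h ≈ 33.82 m

ψ = P/(ρg) = 1110.5×1000 / (1028 × 9.81) = 110.12 m.
h = z + ψ = -76.30 + 110.12 = 33.82 m.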